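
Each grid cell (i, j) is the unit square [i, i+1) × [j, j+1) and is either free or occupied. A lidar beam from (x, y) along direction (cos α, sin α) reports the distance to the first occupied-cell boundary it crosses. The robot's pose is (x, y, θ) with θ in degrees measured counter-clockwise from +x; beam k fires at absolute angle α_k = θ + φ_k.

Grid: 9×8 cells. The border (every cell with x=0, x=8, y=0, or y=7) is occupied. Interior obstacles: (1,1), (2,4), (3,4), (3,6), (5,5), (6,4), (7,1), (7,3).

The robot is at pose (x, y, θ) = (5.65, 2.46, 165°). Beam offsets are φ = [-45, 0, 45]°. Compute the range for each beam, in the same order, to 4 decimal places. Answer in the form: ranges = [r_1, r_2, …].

beam 1: φ=-45°, α=120°
  cosα=-0.5000 sinα=0.8660 | (5,2) | tMaxX 1.3000 tMaxY 0.6235 | tΔX 2.0000 tΔY 1.1547
    t=0.6235 [y] (5,3)
    t=1.3000 [x] (4,3)
    t=1.7782 [y] (4,4)
    t=2.9329 [y] (4,5)
    t=3.3000 [x] (3,5)
    t=4.0876 [y] (3,6) — stop
  → r_1 = 4.0876
beam 2: φ=0°, α=165°
  cosα=-0.9659 sinα=0.2588 | (5,2) | tMaxX 0.6729 tMaxY 2.0864 | tΔX 1.0353 tΔY 3.8637
    t=0.6729 [x] (4,2)
    t=1.7082 [x] (3,2)
    t=2.0864 [y] (3,3)
    t=2.7435 [x] (2,3)
    t=3.7788 [x] (1,3)
    t=4.8140 [x] (0,3) — stop
  → r_2 = 4.8140
beam 3: φ=45°, α=210°
  cosα=-0.8660 sinα=-0.5000 | (5,2) | tMaxX 0.7506 tMaxY 0.9200 | tΔX 1.1547 tΔY 2.0000
    t=0.7506 [x] (4,2)
    t=0.9200 [y] (4,1)
    t=1.9053 [x] (3,1)
    t=2.9200 [y] (3,0) — stop
  → r_3 = 2.9200

ranges = [4.0876, 4.8140, 2.9200]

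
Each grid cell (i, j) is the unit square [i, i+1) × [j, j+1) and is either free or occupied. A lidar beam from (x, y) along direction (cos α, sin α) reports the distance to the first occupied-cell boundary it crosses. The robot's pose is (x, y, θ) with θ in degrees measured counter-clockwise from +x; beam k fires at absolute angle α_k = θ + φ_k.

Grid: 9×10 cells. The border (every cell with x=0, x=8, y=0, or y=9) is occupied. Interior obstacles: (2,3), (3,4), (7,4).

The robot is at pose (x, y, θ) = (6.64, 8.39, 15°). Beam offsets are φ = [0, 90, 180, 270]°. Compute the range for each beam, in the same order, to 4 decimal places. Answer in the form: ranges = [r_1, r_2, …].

beam 1: φ=0°, α=15°
  direction (0.9659, 0.2588); cell (6,8); t to first gridline: x 0.3727, y 2.3569 (then +1.0353 / +3.8637)
    (7,8) via x @ 0.3727
    (8,8) via x @ 1.4080  # hit
  → r_1 = 1.4080
beam 2: φ=90°, α=105°
  direction (-0.2588, 0.9659); cell (6,8); t to first gridline: x 2.4728, y 0.6315 (then +3.8637 / +1.0353)
    (6,9) via y @ 0.6315  # hit
  → r_2 = 0.6315
beam 3: φ=180°, α=195°
  direction (-0.9659, -0.2588); cell (6,8); t to first gridline: x 0.6626, y 1.5068 (then +1.0353 / +3.8637)
    (5,8) via x @ 0.6626
    (5,7) via y @ 1.5068
    (4,7) via x @ 1.6979
    (3,7) via x @ 2.7331
    (2,7) via x @ 3.7684
    (1,7) via x @ 4.8037
    (1,6) via y @ 5.3705
    (0,6) via x @ 5.8390  # hit
  → r_3 = 5.8390
beam 4: φ=270°, α=285°
  direction (0.2588, -0.9659); cell (6,8); t to first gridline: x 1.3909, y 0.4038 (then +3.8637 / +1.0353)
    (6,7) via y @ 0.4038
    (7,7) via x @ 1.3909
    (7,6) via y @ 1.4390
    (7,5) via y @ 2.4743
    (7,4) via y @ 3.5096  # hit
  → r_4 = 3.5096

ranges = [1.4080, 0.6315, 5.8390, 3.5096]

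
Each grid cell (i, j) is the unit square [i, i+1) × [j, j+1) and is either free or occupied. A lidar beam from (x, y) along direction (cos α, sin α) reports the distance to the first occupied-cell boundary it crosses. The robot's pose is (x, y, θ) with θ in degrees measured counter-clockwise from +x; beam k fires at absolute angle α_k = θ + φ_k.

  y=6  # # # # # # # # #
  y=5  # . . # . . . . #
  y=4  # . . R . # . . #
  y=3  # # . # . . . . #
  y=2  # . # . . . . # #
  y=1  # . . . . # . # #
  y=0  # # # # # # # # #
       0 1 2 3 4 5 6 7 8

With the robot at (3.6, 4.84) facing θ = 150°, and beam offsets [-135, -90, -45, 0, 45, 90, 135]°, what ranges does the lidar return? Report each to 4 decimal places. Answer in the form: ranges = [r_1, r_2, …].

ranges = [4.4819, 0.1848, 0.1656, 0.3200, 2.6917, 0.9699, 0.8696]

beam 1: φ=-135°, α=15°
  cosα=0.9659 sinα=0.2588 | (3,4) | tMaxX 0.4141 tMaxY 0.6182 | tΔX 1.0353 tΔY 3.8637
    t=0.4141 [x] (4,4)
    t=0.6182 [y] (4,5)
    t=1.4494 [x] (5,5)
    t=2.4847 [x] (6,5)
    t=3.5199 [x] (7,5)
    t=4.4819 [y] (7,6) — stop
  → r_1 = 4.4819
beam 2: φ=-90°, α=60°
  cosα=0.5000 sinα=0.8660 | (3,4) | tMaxX 0.8000 tMaxY 0.1848 | tΔX 2.0000 tΔY 1.1547
    t=0.1848 [y] (3,5) — stop
  → r_2 = 0.1848
beam 3: φ=-45°, α=105°
  cosα=-0.2588 sinα=0.9659 | (3,4) | tMaxX 2.3182 tMaxY 0.1656 | tΔX 3.8637 tΔY 1.0353
    t=0.1656 [y] (3,5) — stop
  → r_3 = 0.1656
beam 4: φ=0°, α=150°
  cosα=-0.8660 sinα=0.5000 | (3,4) | tMaxX 0.6928 tMaxY 0.3200 | tΔX 1.1547 tΔY 2.0000
    t=0.3200 [y] (3,5) — stop
  → r_4 = 0.3200
beam 5: φ=45°, α=195°
  cosα=-0.9659 sinα=-0.2588 | (3,4) | tMaxX 0.6212 tMaxY 3.2455 | tΔX 1.0353 tΔY 3.8637
    t=0.6212 [x] (2,4)
    t=1.6564 [x] (1,4)
    t=2.6917 [x] (0,4) — stop
  → r_5 = 2.6917
beam 6: φ=90°, α=240°
  cosα=-0.5000 sinα=-0.8660 | (3,4) | tMaxX 1.2000 tMaxY 0.9699 | tΔX 2.0000 tΔY 1.1547
    t=0.9699 [y] (3,3) — stop
  → r_6 = 0.9699
beam 7: φ=135°, α=285°
  cosα=0.2588 sinα=-0.9659 | (3,4) | tMaxX 1.5455 tMaxY 0.8696 | tΔX 3.8637 tΔY 1.0353
    t=0.8696 [y] (3,3) — stop
  → r_7 = 0.8696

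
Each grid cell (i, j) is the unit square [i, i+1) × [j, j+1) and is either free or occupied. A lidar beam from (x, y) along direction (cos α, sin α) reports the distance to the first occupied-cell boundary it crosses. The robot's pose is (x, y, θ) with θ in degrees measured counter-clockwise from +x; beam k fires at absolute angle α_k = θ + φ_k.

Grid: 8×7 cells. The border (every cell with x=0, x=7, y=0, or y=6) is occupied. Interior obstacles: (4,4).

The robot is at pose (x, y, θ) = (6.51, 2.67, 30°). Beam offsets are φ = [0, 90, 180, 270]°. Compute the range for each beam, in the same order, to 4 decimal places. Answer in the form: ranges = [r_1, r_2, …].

ranges = [0.5658, 3.8452, 3.3400, 0.9800]

beam 1: φ=0°, α=30°
  direction (0.8660, 0.5000); cell (6,2); t to first gridline: x 0.5658, y 0.6600 (then +1.1547 / +2.0000)
    (7,2) via x @ 0.5658  # hit
  → r_1 = 0.5658
beam 2: φ=90°, α=120°
  direction (-0.5000, 0.8660); cell (6,2); t to first gridline: x 1.0200, y 0.3811 (then +2.0000 / +1.1547)
    (6,3) via y @ 0.3811
    (5,3) via x @ 1.0200
    (5,4) via y @ 1.5358
    (5,5) via y @ 2.6905
    (4,5) via x @ 3.0200
    (4,6) via y @ 3.8452  # hit
  → r_2 = 3.8452
beam 3: φ=180°, α=210°
  direction (-0.8660, -0.5000); cell (6,2); t to first gridline: x 0.5889, y 1.3400 (then +1.1547 / +2.0000)
    (5,2) via x @ 0.5889
    (5,1) via y @ 1.3400
    (4,1) via x @ 1.7436
    (3,1) via x @ 2.8983
    (3,0) via y @ 3.3400  # hit
  → r_3 = 3.3400
beam 4: φ=270°, α=300°
  direction (0.5000, -0.8660); cell (6,2); t to first gridline: x 0.9800, y 0.7736 (then +2.0000 / +1.1547)
    (6,1) via y @ 0.7736
    (7,1) via x @ 0.9800  # hit
  → r_4 = 0.9800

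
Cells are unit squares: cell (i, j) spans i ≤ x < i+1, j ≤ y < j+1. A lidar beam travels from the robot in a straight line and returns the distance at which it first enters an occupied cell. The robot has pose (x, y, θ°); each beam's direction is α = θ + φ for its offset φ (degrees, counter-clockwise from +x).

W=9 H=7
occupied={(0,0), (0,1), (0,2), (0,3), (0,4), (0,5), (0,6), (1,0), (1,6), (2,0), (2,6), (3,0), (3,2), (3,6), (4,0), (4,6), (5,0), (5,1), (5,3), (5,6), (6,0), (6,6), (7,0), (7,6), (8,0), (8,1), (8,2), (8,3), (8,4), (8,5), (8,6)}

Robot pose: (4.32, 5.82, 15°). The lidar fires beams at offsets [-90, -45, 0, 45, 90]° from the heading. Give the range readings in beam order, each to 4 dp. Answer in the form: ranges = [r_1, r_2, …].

beam 1: φ=-90°, α=285°
  cosα=0.2588 sinα=-0.9659 | (4,5) | tMaxX 2.6273 tMaxY 0.8489 | tΔX 3.8637 tΔY 1.0353
    t=0.8489 [y] (4,4)
    t=1.8842 [y] (4,3)
    t=2.6273 [x] (5,3) — stop
  → r_1 = 2.6273
beam 2: φ=-45°, α=330°
  cosα=0.8660 sinα=-0.5000 | (4,5) | tMaxX 0.7852 tMaxY 1.6400 | tΔX 1.1547 tΔY 2.0000
    t=0.7852 [x] (5,5)
    t=1.6400 [y] (5,4)
    t=1.9399 [x] (6,4)
    t=3.0946 [x] (7,4)
    t=3.6400 [y] (7,3)
    t=4.2493 [x] (8,3) — stop
  → r_2 = 4.2493
beam 3: φ=0°, α=15°
  cosα=0.9659 sinα=0.2588 | (4,5) | tMaxX 0.7040 tMaxY 0.6955 | tΔX 1.0353 tΔY 3.8637
    t=0.6955 [y] (4,6) — stop
  → r_3 = 0.6955
beam 4: φ=45°, α=60°
  cosα=0.5000 sinα=0.8660 | (4,5) | tMaxX 1.3600 tMaxY 0.2078 | tΔX 2.0000 tΔY 1.1547
    t=0.2078 [y] (4,6) — stop
  → r_4 = 0.2078
beam 5: φ=90°, α=105°
  cosα=-0.2588 sinα=0.9659 | (4,5) | tMaxX 1.2364 tMaxY 0.1863 | tΔX 3.8637 tΔY 1.0353
    t=0.1863 [y] (4,6) — stop
  → r_5 = 0.1863

ranges = [2.6273, 4.2493, 0.6955, 0.2078, 0.1863]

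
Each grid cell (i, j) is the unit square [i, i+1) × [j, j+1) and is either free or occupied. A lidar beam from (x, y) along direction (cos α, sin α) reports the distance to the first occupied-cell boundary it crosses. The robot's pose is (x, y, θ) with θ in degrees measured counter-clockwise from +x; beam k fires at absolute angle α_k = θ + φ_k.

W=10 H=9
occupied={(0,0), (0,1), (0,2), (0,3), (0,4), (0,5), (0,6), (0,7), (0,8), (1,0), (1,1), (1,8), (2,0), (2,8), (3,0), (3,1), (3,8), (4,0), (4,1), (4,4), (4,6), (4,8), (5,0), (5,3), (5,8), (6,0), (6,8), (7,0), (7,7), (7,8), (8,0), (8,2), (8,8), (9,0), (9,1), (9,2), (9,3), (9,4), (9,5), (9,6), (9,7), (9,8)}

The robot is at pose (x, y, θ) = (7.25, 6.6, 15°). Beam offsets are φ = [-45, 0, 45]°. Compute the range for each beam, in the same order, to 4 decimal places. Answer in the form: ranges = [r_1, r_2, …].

ranges = [2.0207, 1.8117, 0.4619]

beam 1: φ=-45°, α=330°
  direction (0.8660, -0.5000); cell (7,6); t to first gridline: x 0.8660, y 1.2000 (then +1.1547 / +2.0000)
    (8,6) via x @ 0.8660
    (8,5) via y @ 1.2000
    (9,5) via x @ 2.0207  # hit
  → r_1 = 2.0207
beam 2: φ=0°, α=15°
  direction (0.9659, 0.2588); cell (7,6); t to first gridline: x 0.7765, y 1.5455 (then +1.0353 / +3.8637)
    (8,6) via x @ 0.7765
    (8,7) via y @ 1.5455
    (9,7) via x @ 1.8117  # hit
  → r_2 = 1.8117
beam 3: φ=45°, α=60°
  direction (0.5000, 0.8660); cell (7,6); t to first gridline: x 1.5000, y 0.4619 (then +2.0000 / +1.1547)
    (7,7) via y @ 0.4619  # hit
  → r_3 = 0.4619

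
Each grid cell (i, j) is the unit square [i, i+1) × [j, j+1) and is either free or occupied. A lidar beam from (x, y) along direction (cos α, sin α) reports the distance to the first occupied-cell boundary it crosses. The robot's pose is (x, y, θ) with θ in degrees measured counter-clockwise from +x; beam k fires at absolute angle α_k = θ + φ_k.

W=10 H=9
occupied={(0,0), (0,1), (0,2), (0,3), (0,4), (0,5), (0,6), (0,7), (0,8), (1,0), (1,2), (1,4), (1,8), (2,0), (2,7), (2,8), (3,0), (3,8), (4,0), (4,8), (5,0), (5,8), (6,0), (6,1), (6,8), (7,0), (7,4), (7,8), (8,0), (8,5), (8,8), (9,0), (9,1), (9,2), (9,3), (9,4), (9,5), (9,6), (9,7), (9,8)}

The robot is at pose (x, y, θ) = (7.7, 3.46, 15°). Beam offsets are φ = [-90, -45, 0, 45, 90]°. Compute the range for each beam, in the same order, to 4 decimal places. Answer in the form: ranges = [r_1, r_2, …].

beam 1: φ=-90°, α=285°
  d=(0.2588,-0.9659)  start (7,3)  tX=1.1591 tY=0.4762  stride 1/|dx|=3.8637 1/|dy|=1.0353
    cross y-line → (7,2), t=0.4762
    cross x-line → (8,2), t=1.1591
    cross y-line → (8,1), t=1.5115
    cross y-line → (8,0), t=2.5468 (wall)
  → r_1 = 2.5468
beam 2: φ=-45°, α=330°
  d=(0.8660,-0.5000)  start (7,3)  tX=0.3464 tY=0.9200  stride 1/|dx|=1.1547 1/|dy|=2.0000
    cross x-line → (8,3), t=0.3464
    cross y-line → (8,2), t=0.9200
    cross x-line → (9,2), t=1.5011 (wall)
  → r_2 = 1.5011
beam 3: φ=0°, α=15°
  d=(0.9659,0.2588)  start (7,3)  tX=0.3106 tY=2.0864  stride 1/|dx|=1.0353 1/|dy|=3.8637
    cross x-line → (8,3), t=0.3106
    cross x-line → (9,3), t=1.3459 (wall)
  → r_3 = 1.3459
beam 4: φ=45°, α=60°
  d=(0.5000,0.8660)  start (7,3)  tX=0.6000 tY=0.6235  stride 1/|dx|=2.0000 1/|dy|=1.1547
    cross x-line → (8,3), t=0.6000
    cross y-line → (8,4), t=0.6235
    cross y-line → (8,5), t=1.7782 (wall)
  → r_4 = 1.7782
beam 5: φ=90°, α=105°
  d=(-0.2588,0.9659)  start (7,3)  tX=2.7046 tY=0.5590  stride 1/|dx|=3.8637 1/|dy|=1.0353
    cross y-line → (7,4), t=0.5590 (wall)
  → r_5 = 0.5590

ranges = [2.5468, 1.5011, 1.3459, 1.7782, 0.5590]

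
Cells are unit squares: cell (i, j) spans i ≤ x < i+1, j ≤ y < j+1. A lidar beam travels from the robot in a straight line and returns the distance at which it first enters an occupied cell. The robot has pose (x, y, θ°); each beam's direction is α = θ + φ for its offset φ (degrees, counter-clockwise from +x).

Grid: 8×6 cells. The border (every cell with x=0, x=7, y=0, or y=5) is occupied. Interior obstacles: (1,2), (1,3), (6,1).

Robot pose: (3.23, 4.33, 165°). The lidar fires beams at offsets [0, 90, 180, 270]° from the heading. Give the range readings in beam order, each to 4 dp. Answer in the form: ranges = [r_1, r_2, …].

ranges = [2.3087, 3.4475, 3.9030, 0.6936]

beam 1: φ=0°, α=165°
  dir = (cos 165°, sin 165°) = (-0.9659, 0.2588); from cell (3,4)
  next x-line at t=0.2381, next y-line at t=2.5887; Δt_x=1.0353, Δt_y=3.8637
    x: enter (2,4) at t=0.2381
    x: enter (1,4) at t=1.2734
    x: enter (0,4) at t=2.3087 ← occupied
  → r_1 = 2.3087
beam 2: φ=90°, α=255°
  dir = (cos 255°, sin 255°) = (-0.2588, -0.9659); from cell (3,4)
  next x-line at t=0.8887, next y-line at t=0.3416; Δt_x=3.8637, Δt_y=1.0353
    y: enter (3,3) at t=0.3416
    x: enter (2,3) at t=0.8887
    y: enter (2,2) at t=1.3769
    y: enter (2,1) at t=2.4122
    y: enter (2,0) at t=3.4475 ← occupied
  → r_2 = 3.4475
beam 3: φ=180°, α=345°
  dir = (cos 345°, sin 345°) = (0.9659, -0.2588); from cell (3,4)
  next x-line at t=0.7972, next y-line at t=1.2750; Δt_x=1.0353, Δt_y=3.8637
    x: enter (4,4) at t=0.7972
    y: enter (4,3) at t=1.2750
    x: enter (5,3) at t=1.8324
    x: enter (6,3) at t=2.8677
    x: enter (7,3) at t=3.9030 ← occupied
  → r_3 = 3.9030
beam 4: φ=270°, α=75°
  dir = (cos 75°, sin 75°) = (0.2588, 0.9659); from cell (3,4)
  next x-line at t=2.9751, next y-line at t=0.6936; Δt_x=3.8637, Δt_y=1.0353
    y: enter (3,5) at t=0.6936 ← occupied
  → r_4 = 0.6936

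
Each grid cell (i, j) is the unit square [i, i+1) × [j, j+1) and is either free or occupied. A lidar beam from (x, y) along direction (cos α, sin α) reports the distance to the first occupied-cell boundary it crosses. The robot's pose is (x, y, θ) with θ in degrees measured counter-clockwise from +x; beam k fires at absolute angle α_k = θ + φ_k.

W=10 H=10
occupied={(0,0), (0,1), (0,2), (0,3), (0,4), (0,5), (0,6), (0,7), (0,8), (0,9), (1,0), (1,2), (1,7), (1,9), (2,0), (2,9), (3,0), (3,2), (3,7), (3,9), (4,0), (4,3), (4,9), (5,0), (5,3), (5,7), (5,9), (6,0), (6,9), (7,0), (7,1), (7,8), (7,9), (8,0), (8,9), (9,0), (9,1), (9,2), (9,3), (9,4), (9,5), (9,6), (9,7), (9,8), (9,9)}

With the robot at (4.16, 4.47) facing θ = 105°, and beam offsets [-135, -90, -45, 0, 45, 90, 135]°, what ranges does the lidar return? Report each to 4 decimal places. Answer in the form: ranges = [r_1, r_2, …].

beam 1: φ=-135°, α=330°
  cosα=0.8660 sinα=-0.5000 | (4,4) | tMaxX 0.9699 tMaxY 0.9400 | tΔX 1.1547 tΔY 2.0000
    t=0.9400 [y] (4,3) — stop
  → r_1 = 0.9400
beam 2: φ=-90°, α=15°
  cosα=0.9659 sinα=0.2588 | (4,4) | tMaxX 0.8696 tMaxY 2.0478 | tΔX 1.0353 tΔY 3.8637
    t=0.8696 [x] (5,4)
    t=1.9049 [x] (6,4)
    t=2.0478 [y] (6,5)
    t=2.9402 [x] (7,5)
    t=3.9755 [x] (8,5)
    t=5.0107 [x] (9,5) — stop
  → r_2 = 5.0107
beam 3: φ=-45°, α=60°
  cosα=0.5000 sinα=0.8660 | (4,4) | tMaxX 1.6800 tMaxY 0.6120 | tΔX 2.0000 tΔY 1.1547
    t=0.6120 [y] (4,5)
    t=1.6800 [x] (5,5)
    t=1.7667 [y] (5,6)
    t=2.9214 [y] (5,7) — stop
  → r_3 = 2.9214
beam 4: φ=0°, α=105°
  cosα=-0.2588 sinα=0.9659 | (4,4) | tMaxX 0.6182 tMaxY 0.5487 | tΔX 3.8637 tΔY 1.0353
    t=0.5487 [y] (4,5)
    t=0.6182 [x] (3,5)
    t=1.5840 [y] (3,6)
    t=2.6192 [y] (3,7) — stop
  → r_4 = 2.6192
beam 5: φ=45°, α=150°
  cosα=-0.8660 sinα=0.5000 | (4,4) | tMaxX 0.1848 tMaxY 1.0600 | tΔX 1.1547 tΔY 2.0000
    t=0.1848 [x] (3,4)
    t=1.0600 [y] (3,5)
    t=1.3395 [x] (2,5)
    t=2.4942 [x] (1,5)
    t=3.0600 [y] (1,6)
    t=3.6489 [x] (0,6) — stop
  → r_5 = 3.6489
beam 6: φ=90°, α=195°
  cosα=-0.9659 sinα=-0.2588 | (4,4) | tMaxX 0.1656 tMaxY 1.8159 | tΔX 1.0353 tΔY 3.8637
    t=0.1656 [x] (3,4)
    t=1.2009 [x] (2,4)
    t=1.8159 [y] (2,3)
    t=2.2362 [x] (1,3)
    t=3.2715 [x] (0,3) — stop
  → r_6 = 3.2715
beam 7: φ=135°, α=240°
  cosα=-0.5000 sinα=-0.8660 | (4,4) | tMaxX 0.3200 tMaxY 0.5427 | tΔX 2.0000 tΔY 1.1547
    t=0.3200 [x] (3,4)
    t=0.5427 [y] (3,3)
    t=1.6974 [y] (3,2) — stop
  → r_7 = 1.6974

ranges = [0.9400, 5.0107, 2.9214, 2.6192, 3.6489, 3.2715, 1.6974]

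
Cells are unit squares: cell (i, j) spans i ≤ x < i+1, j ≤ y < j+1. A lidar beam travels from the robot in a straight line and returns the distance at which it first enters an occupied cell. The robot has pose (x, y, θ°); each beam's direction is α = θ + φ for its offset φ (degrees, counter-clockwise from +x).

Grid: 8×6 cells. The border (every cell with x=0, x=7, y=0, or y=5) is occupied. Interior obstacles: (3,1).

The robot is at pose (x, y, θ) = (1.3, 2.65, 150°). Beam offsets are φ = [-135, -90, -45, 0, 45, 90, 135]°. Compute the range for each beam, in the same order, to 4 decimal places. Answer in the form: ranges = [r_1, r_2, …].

ranges = [5.9011, 2.7135, 1.1591, 0.3464, 0.3106, 0.6000, 1.7082]

beam 1: φ=-135°, α=15°
  cosα=0.9659 sinα=0.2588 | (1,2) | tMaxX 0.7247 tMaxY 1.3523 | tΔX 1.0353 tΔY 3.8637
    t=0.7247 [x] (2,2)
    t=1.3523 [y] (2,3)
    t=1.7600 [x] (3,3)
    t=2.7952 [x] (4,3)
    t=3.8305 [x] (5,3)
    t=4.8658 [x] (6,3)
    t=5.2160 [y] (6,4)
    t=5.9011 [x] (7,4) — stop
  → r_1 = 5.9011
beam 2: φ=-90°, α=60°
  cosα=0.5000 sinα=0.8660 | (1,2) | tMaxX 1.4000 tMaxY 0.4041 | tΔX 2.0000 tΔY 1.1547
    t=0.4041 [y] (1,3)
    t=1.4000 [x] (2,3)
    t=1.5588 [y] (2,4)
    t=2.7135 [y] (2,5) — stop
  → r_2 = 2.7135
beam 3: φ=-45°, α=105°
  cosα=-0.2588 sinα=0.9659 | (1,2) | tMaxX 1.1591 tMaxY 0.3623 | tΔX 3.8637 tΔY 1.0353
    t=0.3623 [y] (1,3)
    t=1.1591 [x] (0,3) — stop
  → r_3 = 1.1591
beam 4: φ=0°, α=150°
  cosα=-0.8660 sinα=0.5000 | (1,2) | tMaxX 0.3464 tMaxY 0.7000 | tΔX 1.1547 tΔY 2.0000
    t=0.3464 [x] (0,2) — stop
  → r_4 = 0.3464
beam 5: φ=45°, α=195°
  cosα=-0.9659 sinα=-0.2588 | (1,2) | tMaxX 0.3106 tMaxY 2.5114 | tΔX 1.0353 tΔY 3.8637
    t=0.3106 [x] (0,2) — stop
  → r_5 = 0.3106
beam 6: φ=90°, α=240°
  cosα=-0.5000 sinα=-0.8660 | (1,2) | tMaxX 0.6000 tMaxY 0.7506 | tΔX 2.0000 tΔY 1.1547
    t=0.6000 [x] (0,2) — stop
  → r_6 = 0.6000
beam 7: φ=135°, α=285°
  cosα=0.2588 sinα=-0.9659 | (1,2) | tMaxX 2.7046 tMaxY 0.6729 | tΔX 3.8637 tΔY 1.0353
    t=0.6729 [y] (1,1)
    t=1.7082 [y] (1,0) — stop
  → r_7 = 1.7082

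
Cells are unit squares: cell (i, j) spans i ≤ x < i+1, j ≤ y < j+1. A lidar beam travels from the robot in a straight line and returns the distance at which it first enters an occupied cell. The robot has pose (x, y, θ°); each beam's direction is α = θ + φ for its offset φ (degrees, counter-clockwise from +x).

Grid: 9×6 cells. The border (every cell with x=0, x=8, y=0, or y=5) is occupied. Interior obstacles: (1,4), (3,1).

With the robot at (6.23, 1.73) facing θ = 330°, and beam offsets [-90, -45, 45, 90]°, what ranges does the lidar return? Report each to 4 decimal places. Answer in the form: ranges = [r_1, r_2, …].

ranges = [0.8429, 0.7558, 1.8324, 3.5400]

beam 1: φ=-90°, α=240°
  dir = (cos 240°, sin 240°) = (-0.5000, -0.8660); from cell (6,1)
  next x-line at t=0.4600, next y-line at t=0.8429; Δt_x=2.0000, Δt_y=1.1547
    x: enter (5,1) at t=0.4600
    y: enter (5,0) at t=0.8429 ← occupied
  → r_1 = 0.8429
beam 2: φ=-45°, α=285°
  dir = (cos 285°, sin 285°) = (0.2588, -0.9659); from cell (6,1)
  next x-line at t=2.9751, next y-line at t=0.7558; Δt_x=3.8637, Δt_y=1.0353
    y: enter (6,0) at t=0.7558 ← occupied
  → r_2 = 0.7558
beam 3: φ=45°, α=15°
  dir = (cos 15°, sin 15°) = (0.9659, 0.2588); from cell (6,1)
  next x-line at t=0.7972, next y-line at t=1.0432; Δt_x=1.0353, Δt_y=3.8637
    x: enter (7,1) at t=0.7972
    y: enter (7,2) at t=1.0432
    x: enter (8,2) at t=1.8324 ← occupied
  → r_3 = 1.8324
beam 4: φ=90°, α=60°
  dir = (cos 60°, sin 60°) = (0.5000, 0.8660); from cell (6,1)
  next x-line at t=1.5400, next y-line at t=0.3118; Δt_x=2.0000, Δt_y=1.1547
    y: enter (6,2) at t=0.3118
    y: enter (6,3) at t=1.4665
    x: enter (7,3) at t=1.5400
    y: enter (7,4) at t=2.6212
    x: enter (8,4) at t=3.5400 ← occupied
  → r_4 = 3.5400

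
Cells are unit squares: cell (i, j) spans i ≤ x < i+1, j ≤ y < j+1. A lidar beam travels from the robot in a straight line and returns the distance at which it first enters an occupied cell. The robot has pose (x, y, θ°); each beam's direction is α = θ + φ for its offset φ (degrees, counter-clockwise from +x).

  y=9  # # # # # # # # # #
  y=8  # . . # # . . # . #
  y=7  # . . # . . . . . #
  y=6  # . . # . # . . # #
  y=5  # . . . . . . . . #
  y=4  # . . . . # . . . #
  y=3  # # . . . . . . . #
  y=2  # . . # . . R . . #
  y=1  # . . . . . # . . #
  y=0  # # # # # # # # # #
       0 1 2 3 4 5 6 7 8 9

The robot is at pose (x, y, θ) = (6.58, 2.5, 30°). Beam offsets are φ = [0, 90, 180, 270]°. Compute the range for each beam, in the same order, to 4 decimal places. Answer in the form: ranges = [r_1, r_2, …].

ranges = [2.7944, 1.7321, 3.0000, 0.5774]

beam 1: φ=0°, α=30°
  d=(0.8660,0.5000)  start (6,2)  tX=0.4850 tY=1.0000  stride 1/|dx|=1.1547 1/|dy|=2.0000
    cross x-line → (7,2), t=0.4850
    cross y-line → (7,3), t=1.0000
    cross x-line → (8,3), t=1.6397
    cross x-line → (9,3), t=2.7944 (wall)
  → r_1 = 2.7944
beam 2: φ=90°, α=120°
  d=(-0.5000,0.8660)  start (6,2)  tX=1.1600 tY=0.5774  stride 1/|dx|=2.0000 1/|dy|=1.1547
    cross y-line → (6,3), t=0.5774
    cross x-line → (5,3), t=1.1600
    cross y-line → (5,4), t=1.7321 (wall)
  → r_2 = 1.7321
beam 3: φ=180°, α=210°
  d=(-0.8660,-0.5000)  start (6,2)  tX=0.6697 tY=1.0000  stride 1/|dx|=1.1547 1/|dy|=2.0000
    cross x-line → (5,2), t=0.6697
    cross y-line → (5,1), t=1.0000
    cross x-line → (4,1), t=1.8244
    cross x-line → (3,1), t=2.9791
    cross y-line → (3,0), t=3.0000 (wall)
  → r_3 = 3.0000
beam 4: φ=270°, α=300°
  d=(0.5000,-0.8660)  start (6,2)  tX=0.8400 tY=0.5774  stride 1/|dx|=2.0000 1/|dy|=1.1547
    cross y-line → (6,1), t=0.5774 (wall)
  → r_4 = 0.5774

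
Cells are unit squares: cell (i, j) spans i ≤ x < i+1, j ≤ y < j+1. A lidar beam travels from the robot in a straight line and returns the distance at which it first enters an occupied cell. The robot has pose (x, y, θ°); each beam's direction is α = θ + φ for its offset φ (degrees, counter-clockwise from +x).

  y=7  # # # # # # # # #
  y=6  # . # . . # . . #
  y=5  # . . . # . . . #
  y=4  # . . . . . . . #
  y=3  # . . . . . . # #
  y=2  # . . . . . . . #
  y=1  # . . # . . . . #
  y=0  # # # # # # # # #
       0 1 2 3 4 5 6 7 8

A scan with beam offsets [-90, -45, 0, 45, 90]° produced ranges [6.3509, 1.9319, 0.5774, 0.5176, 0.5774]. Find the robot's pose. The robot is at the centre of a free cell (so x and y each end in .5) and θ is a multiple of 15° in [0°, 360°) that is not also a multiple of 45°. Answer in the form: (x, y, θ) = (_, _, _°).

Candidates: 37 free-cell centres × 16 headings = 592 poses. Raycast each; keep the one whose scan matches to 4 dp.
  (3.5, 2.5, 300°): beam 1 = 2.8868 ≠ 6.3509 ✗
  (4.5, 6.5, 105°): beam 1 = 0.5176 ≠ 6.3509 ✗
  (7.5, 4.5, 15°): beam 1 = 0.5176 ≠ 6.3509 ✗
  (4.5, 3.5, 75°): beam 1 = 3.6235 ≠ 6.3509 ✗
  …
  (7.5, 6.5, 330°): r_1=6.3509, r_2=1.9319, r_3=0.5774, r_4=0.5176, r_5=0.5774 — all match ✓
Unique over the lattice → pose = (7.5, 6.5, 330°).

(x, y, θ) = (7.5, 6.5, 330°)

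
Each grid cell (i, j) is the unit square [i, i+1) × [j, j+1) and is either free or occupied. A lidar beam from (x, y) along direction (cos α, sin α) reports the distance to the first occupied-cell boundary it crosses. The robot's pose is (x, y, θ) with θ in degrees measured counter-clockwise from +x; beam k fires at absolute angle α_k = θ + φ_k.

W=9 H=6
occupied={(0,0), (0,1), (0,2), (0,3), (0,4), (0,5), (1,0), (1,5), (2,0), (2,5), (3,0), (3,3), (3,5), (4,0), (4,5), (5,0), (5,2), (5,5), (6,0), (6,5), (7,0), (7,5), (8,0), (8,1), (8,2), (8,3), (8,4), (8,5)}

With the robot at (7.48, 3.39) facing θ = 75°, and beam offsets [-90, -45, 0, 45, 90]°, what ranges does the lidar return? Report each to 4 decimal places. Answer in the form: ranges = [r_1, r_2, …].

beam 1: φ=-90°, α=345°
  cosα=0.9659 sinα=-0.2588 | (7,3) | tMaxX 0.5383 tMaxY 1.5068 | tΔX 1.0353 tΔY 3.8637
    t=0.5383 [x] (8,3) — stop
  → r_1 = 0.5383
beam 2: φ=-45°, α=30°
  cosα=0.8660 sinα=0.5000 | (7,3) | tMaxX 0.6004 tMaxY 1.2200 | tΔX 1.1547 tΔY 2.0000
    t=0.6004 [x] (8,3) — stop
  → r_2 = 0.6004
beam 3: φ=0°, α=75°
  cosα=0.2588 sinα=0.9659 | (7,3) | tMaxX 2.0091 tMaxY 0.6315 | tΔX 3.8637 tΔY 1.0353
    t=0.6315 [y] (7,4)
    t=1.6668 [y] (7,5) — stop
  → r_3 = 1.6668
beam 4: φ=45°, α=120°
  cosα=-0.5000 sinα=0.8660 | (7,3) | tMaxX 0.9600 tMaxY 0.7044 | tΔX 2.0000 tΔY 1.1547
    t=0.7044 [y] (7,4)
    t=0.9600 [x] (6,4)
    t=1.8591 [y] (6,5) — stop
  → r_4 = 1.8591
beam 5: φ=90°, α=165°
  cosα=-0.9659 sinα=0.2588 | (7,3) | tMaxX 0.4969 tMaxY 2.3569 | tΔX 1.0353 tΔY 3.8637
    t=0.4969 [x] (6,3)
    t=1.5322 [x] (5,3)
    t=2.3569 [y] (5,4)
    t=2.5675 [x] (4,4)
    t=3.6028 [x] (3,4)
    t=4.6380 [x] (2,4)
    t=5.6733 [x] (1,4)
    t=6.2206 [y] (1,5) — stop
  → r_5 = 6.2206

ranges = [0.5383, 0.6004, 1.6668, 1.8591, 6.2206]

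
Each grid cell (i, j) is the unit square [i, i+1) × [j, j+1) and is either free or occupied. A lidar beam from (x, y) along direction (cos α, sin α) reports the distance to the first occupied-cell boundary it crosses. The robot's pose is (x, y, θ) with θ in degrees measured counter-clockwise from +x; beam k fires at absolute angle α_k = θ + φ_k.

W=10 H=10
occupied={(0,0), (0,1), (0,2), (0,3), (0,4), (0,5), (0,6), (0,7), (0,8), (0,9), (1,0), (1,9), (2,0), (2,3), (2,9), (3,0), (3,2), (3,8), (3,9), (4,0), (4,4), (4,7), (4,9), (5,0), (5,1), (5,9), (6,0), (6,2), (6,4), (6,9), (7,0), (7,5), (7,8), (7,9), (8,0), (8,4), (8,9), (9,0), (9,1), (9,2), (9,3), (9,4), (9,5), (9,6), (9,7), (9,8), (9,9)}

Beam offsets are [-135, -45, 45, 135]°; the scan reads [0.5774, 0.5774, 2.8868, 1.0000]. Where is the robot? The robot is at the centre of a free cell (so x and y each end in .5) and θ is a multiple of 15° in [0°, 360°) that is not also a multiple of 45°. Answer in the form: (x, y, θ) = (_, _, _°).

Candidates: 53 free-cell centres × 16 headings = 848 poses. Raycast each; keep the one whose scan matches to 4 dp.
  (1.5, 1.5, 150°): beam 1 = 1.9319 ≠ 0.5774 ✗
  (6.5, 3.5, 330°): beam 1 = 2.5882 ≠ 0.5774 ✗
  (6.5, 6.5, 345°): beam 1 = 5.0000 ≠ 0.5774 ✗
  (1.5, 1.5, 15°): beam 2 = 1.0000 ≠ 0.5774 ✗
  …
  (3.5, 3.5, 285°): r_1=0.5774, r_2=0.5774, r_3=2.8868, r_4=1.0000 — all match ✓
Unique over the lattice → pose = (3.5, 3.5, 285°).

(x, y, θ) = (3.5, 3.5, 285°)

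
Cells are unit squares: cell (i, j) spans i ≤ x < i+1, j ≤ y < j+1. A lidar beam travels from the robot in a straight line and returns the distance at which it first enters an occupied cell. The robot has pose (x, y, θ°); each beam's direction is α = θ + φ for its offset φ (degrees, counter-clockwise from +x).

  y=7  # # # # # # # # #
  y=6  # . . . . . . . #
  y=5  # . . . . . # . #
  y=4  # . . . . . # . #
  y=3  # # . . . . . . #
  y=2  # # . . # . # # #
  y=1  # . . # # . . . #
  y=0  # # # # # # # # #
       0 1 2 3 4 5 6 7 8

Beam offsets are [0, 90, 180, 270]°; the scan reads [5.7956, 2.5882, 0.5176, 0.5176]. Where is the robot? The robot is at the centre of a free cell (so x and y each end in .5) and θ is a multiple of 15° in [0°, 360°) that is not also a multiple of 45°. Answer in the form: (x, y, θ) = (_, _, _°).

(x, y, θ) = (1.5, 4.5, 345°)

Enumerate (i+0.5, j+0.5, θ) over the 33 free cells and 16 admissible headings. For each, cast all 4 beams and compare to the given ranges.
  (6.5, 1.5, 75°): beam 1 = 0.5176 ≠ 5.7956 ✗
  (3.5, 5.5, 345°): beam 1 = 2.5882 ≠ 5.7956 ✗
  (3.5, 6.5, 75°): beam 1 = 0.5176 ≠ 5.7956 ✗
  (5.5, 1.5, 165°): beam 1 = 0.5176 ≠ 5.7956 ✗
  …
  (1.5, 4.5, 345°): r_1=5.7956, r_2=2.5882, r_3=0.5176, r_4=0.5176 — all match ✓
Unique over the lattice → pose = (1.5, 4.5, 345°).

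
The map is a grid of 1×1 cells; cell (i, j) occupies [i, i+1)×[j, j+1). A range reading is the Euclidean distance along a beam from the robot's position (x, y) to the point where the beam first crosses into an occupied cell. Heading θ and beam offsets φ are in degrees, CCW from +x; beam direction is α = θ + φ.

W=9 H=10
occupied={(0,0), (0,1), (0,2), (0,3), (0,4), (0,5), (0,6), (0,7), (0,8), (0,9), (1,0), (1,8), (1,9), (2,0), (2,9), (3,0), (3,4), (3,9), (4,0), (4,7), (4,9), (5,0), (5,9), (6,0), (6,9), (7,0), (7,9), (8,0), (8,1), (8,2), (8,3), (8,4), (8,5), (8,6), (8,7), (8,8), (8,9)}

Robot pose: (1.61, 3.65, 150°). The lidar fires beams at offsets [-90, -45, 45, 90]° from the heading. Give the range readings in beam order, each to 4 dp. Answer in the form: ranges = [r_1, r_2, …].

beam 1: φ=-90°, α=60°
  d=(0.5000,0.8660)  start (1,3)  tX=0.7800 tY=0.4041  stride 1/|dx|=2.0000 1/|dy|=1.1547
    cross y-line → (1,4), t=0.4041
    cross x-line → (2,4), t=0.7800
    cross y-line → (2,5), t=1.5588
    cross y-line → (2,6), t=2.7135
    cross x-line → (3,6), t=2.7800
    cross y-line → (3,7), t=3.8682
    cross x-line → (4,7), t=4.7800 (wall)
  → r_1 = 4.7800
beam 2: φ=-45°, α=105°
  d=(-0.2588,0.9659)  start (1,3)  tX=2.3569 tY=0.3623  stride 1/|dx|=3.8637 1/|dy|=1.0353
    cross y-line → (1,4), t=0.3623
    cross y-line → (1,5), t=1.3976
    cross x-line → (0,5), t=2.3569 (wall)
  → r_2 = 2.3569
beam 3: φ=45°, α=195°
  d=(-0.9659,-0.2588)  start (1,3)  tX=0.6315 tY=2.5114  stride 1/|dx|=1.0353 1/|dy|=3.8637
    cross x-line → (0,3), t=0.6315 (wall)
  → r_3 = 0.6315
beam 4: φ=90°, α=240°
  d=(-0.5000,-0.8660)  start (1,3)  tX=1.2200 tY=0.7506  stride 1/|dx|=2.0000 1/|dy|=1.1547
    cross y-line → (1,2), t=0.7506
    cross x-line → (0,2), t=1.2200 (wall)
  → r_4 = 1.2200

ranges = [4.7800, 2.3569, 0.6315, 1.2200]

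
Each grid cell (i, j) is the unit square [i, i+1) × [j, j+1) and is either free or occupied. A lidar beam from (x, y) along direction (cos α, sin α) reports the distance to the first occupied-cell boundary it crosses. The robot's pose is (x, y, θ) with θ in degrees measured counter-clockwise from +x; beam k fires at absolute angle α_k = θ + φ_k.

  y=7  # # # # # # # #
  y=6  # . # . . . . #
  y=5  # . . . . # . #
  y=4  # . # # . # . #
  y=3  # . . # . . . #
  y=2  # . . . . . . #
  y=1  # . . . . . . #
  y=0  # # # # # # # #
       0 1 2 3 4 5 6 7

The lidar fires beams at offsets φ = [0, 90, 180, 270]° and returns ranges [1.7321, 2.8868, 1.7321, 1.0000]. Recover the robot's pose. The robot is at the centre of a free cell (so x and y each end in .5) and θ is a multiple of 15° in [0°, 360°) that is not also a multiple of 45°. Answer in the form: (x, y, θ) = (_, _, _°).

Candidates: 30 free-cell centres × 16 headings = 480 poses. Raycast each; keep the one whose scan matches to 4 dp.
  (6.5, 1.5, 300°): beam 1 = 0.5774 ≠ 1.7321 ✗
  (6.5, 2.5, 330°): beam 1 = 0.5774 ≠ 1.7321 ✗
  (4.5, 6.5, 240°): beam 2 = 1.0000 ≠ 2.8868 ✗
  (4.5, 1.5, 105°): beam 1 = 1.9319 ≠ 1.7321 ✗
  …
  (4.5, 2.5, 240°): r_1=1.7321, r_2=2.8868, r_3=1.7321, r_4=1.0000 — all match ✓
Unique over the lattice → pose = (4.5, 2.5, 240°).

(x, y, θ) = (4.5, 2.5, 240°)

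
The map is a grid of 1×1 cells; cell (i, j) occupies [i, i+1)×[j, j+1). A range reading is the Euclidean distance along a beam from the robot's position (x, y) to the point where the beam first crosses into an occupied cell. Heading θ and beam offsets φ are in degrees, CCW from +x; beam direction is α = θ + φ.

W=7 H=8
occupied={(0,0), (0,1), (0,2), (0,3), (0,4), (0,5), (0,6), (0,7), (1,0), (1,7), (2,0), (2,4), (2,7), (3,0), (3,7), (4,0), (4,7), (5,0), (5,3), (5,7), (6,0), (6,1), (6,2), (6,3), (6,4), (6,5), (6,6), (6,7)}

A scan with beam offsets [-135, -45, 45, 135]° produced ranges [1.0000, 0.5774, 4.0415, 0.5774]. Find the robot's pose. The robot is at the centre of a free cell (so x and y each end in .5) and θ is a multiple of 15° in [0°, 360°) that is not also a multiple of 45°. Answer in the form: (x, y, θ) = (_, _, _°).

(x, y, θ) = (1.5, 4.5, 255°)

Enumerate (i+0.5, j+0.5, θ) over the 28 free cells and 16 admissible headings. For each, cast all 4 beams and compare to the given ranges.
  (5.5, 4.5, 150°): beam 1 = 0.5176 ≠ 1.0000 ✗
  (3.5, 2.5, 105°): beam 1 = 2.8868 ≠ 1.0000 ✗
  (5.5, 6.5, 255°): beam 1 = 0.5774 ≠ 1.0000 ✗
  (5.5, 4.5, 75°): beam 1 = 0.5774 ≠ 1.0000 ✗
  (1.5, 4.5, 210°): beam 1 = 2.5882 ≠ 1.0000 ✗
  …
  (1.5, 4.5, 255°): r_1=1.0000, r_2=0.5774, r_3=4.0415, r_4=0.5774 — all match ✓
Only this pose fits every beam.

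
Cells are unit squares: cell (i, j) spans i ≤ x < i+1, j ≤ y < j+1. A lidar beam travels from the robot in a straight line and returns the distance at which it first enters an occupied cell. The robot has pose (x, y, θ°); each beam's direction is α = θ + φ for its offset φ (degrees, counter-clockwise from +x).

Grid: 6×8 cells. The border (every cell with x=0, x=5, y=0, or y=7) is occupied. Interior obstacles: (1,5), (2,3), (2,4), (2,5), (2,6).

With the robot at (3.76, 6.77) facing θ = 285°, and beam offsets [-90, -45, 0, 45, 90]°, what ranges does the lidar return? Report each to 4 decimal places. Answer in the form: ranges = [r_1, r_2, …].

ranges = [0.7868, 1.5200, 4.7910, 1.4318, 0.8887]

beam 1: φ=-90°, α=195°
  cosα=-0.9659 sinα=-0.2588 | (3,6) | tMaxX 0.7868 tMaxY 2.9751 | tΔX 1.0353 tΔY 3.8637
    t=0.7868 [x] (2,6) — stop
  → r_1 = 0.7868
beam 2: φ=-45°, α=240°
  cosα=-0.5000 sinα=-0.8660 | (3,6) | tMaxX 1.5200 tMaxY 0.8891 | tΔX 2.0000 tΔY 1.1547
    t=0.8891 [y] (3,5)
    t=1.5200 [x] (2,5) — stop
  → r_2 = 1.5200
beam 3: φ=0°, α=285°
  cosα=0.2588 sinα=-0.9659 | (3,6) | tMaxX 0.9273 tMaxY 0.7972 | tΔX 3.8637 tΔY 1.0353
    t=0.7972 [y] (3,5)
    t=0.9273 [x] (4,5)
    t=1.8324 [y] (4,4)
    t=2.8677 [y] (4,3)
    t=3.9030 [y] (4,2)
    t=4.7910 [x] (5,2) — stop
  → r_3 = 4.7910
beam 4: φ=45°, α=330°
  cosα=0.8660 sinα=-0.5000 | (3,6) | tMaxX 0.2771 tMaxY 1.5400 | tΔX 1.1547 tΔY 2.0000
    t=0.2771 [x] (4,6)
    t=1.4318 [x] (5,6) — stop
  → r_4 = 1.4318
beam 5: φ=90°, α=15°
  cosα=0.9659 sinα=0.2588 | (3,6) | tMaxX 0.2485 tMaxY 0.8887 | tΔX 1.0353 tΔY 3.8637
    t=0.2485 [x] (4,6)
    t=0.8887 [y] (4,7) — stop
  → r_5 = 0.8887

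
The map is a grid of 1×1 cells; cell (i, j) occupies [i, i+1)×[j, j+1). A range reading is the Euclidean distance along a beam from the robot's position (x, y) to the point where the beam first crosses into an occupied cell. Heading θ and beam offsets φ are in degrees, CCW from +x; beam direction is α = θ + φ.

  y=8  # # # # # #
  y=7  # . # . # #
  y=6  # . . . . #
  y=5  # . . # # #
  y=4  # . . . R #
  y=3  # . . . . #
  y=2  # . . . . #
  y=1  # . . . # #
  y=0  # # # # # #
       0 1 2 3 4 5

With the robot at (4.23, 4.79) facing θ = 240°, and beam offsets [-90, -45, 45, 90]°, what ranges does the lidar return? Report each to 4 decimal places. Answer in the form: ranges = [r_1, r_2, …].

beam 1: φ=-90°, α=150°
  cosα=-0.8660 sinα=0.5000 | (4,4) | tMaxX 0.2656 tMaxY 0.4200 | tΔX 1.1547 tΔY 2.0000
    t=0.2656 [x] (3,4)
    t=0.4200 [y] (3,5) — stop
  → r_1 = 0.4200
beam 2: φ=-45°, α=195°
  cosα=-0.9659 sinα=-0.2588 | (4,4) | tMaxX 0.2381 tMaxY 3.0523 | tΔX 1.0353 tΔY 3.8637
    t=0.2381 [x] (3,4)
    t=1.2734 [x] (2,4)
    t=2.3087 [x] (1,4)
    t=3.0523 [y] (1,3)
    t=3.3439 [x] (0,3) — stop
  → r_2 = 3.3439
beam 3: φ=45°, α=285°
  cosα=0.2588 sinα=-0.9659 | (4,4) | tMaxX 2.9751 tMaxY 0.8179 | tΔX 3.8637 tΔY 1.0353
    t=0.8179 [y] (4,3)
    t=1.8531 [y] (4,2)
    t=2.8884 [y] (4,1) — stop
  → r_3 = 2.8884
beam 4: φ=90°, α=330°
  cosα=0.8660 sinα=-0.5000 | (4,4) | tMaxX 0.8891 tMaxY 1.5800 | tΔX 1.1547 tΔY 2.0000
    t=0.8891 [x] (5,4) — stop
  → r_4 = 0.8891

ranges = [0.4200, 3.3439, 2.8884, 0.8891]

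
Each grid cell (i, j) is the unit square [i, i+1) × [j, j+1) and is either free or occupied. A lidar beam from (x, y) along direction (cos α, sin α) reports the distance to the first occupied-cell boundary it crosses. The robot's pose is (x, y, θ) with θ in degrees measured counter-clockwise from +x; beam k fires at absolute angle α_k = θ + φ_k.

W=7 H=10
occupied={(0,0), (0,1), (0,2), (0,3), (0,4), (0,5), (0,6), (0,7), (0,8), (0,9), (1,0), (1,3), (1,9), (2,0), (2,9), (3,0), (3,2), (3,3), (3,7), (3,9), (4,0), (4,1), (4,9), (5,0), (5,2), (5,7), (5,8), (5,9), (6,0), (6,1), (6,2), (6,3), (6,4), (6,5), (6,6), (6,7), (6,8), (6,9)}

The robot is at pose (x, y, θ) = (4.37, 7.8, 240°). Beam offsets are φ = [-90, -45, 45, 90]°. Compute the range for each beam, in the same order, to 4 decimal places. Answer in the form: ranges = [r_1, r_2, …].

ranges = [2.4000, 0.3831, 4.9693, 0.7275]

beam 1: φ=-90°, α=150°
  cosα=-0.8660 sinα=0.5000 | (4,7) | tMaxX 0.4272 tMaxY 0.4000 | tΔX 1.1547 tΔY 2.0000
    t=0.4000 [y] (4,8)
    t=0.4272 [x] (3,8)
    t=1.5819 [x] (2,8)
    t=2.4000 [y] (2,9) — stop
  → r_1 = 2.4000
beam 2: φ=-45°, α=195°
  cosα=-0.9659 sinα=-0.2588 | (4,7) | tMaxX 0.3831 tMaxY 3.0910 | tΔX 1.0353 tΔY 3.8637
    t=0.3831 [x] (3,7) — stop
  → r_2 = 0.3831
beam 3: φ=45°, α=285°
  cosα=0.2588 sinα=-0.9659 | (4,7) | tMaxX 2.4341 tMaxY 0.8282 | tΔX 3.8637 tΔY 1.0353
    t=0.8282 [y] (4,6)
    t=1.8635 [y] (4,5)
    t=2.4341 [x] (5,5)
    t=2.8988 [y] (5,4)
    t=3.9340 [y] (5,3)
    t=4.9693 [y] (5,2) — stop
  → r_3 = 4.9693
beam 4: φ=90°, α=330°
  cosα=0.8660 sinα=-0.5000 | (4,7) | tMaxX 0.7275 tMaxY 1.6000 | tΔX 1.1547 tΔY 2.0000
    t=0.7275 [x] (5,7) — stop
  → r_4 = 0.7275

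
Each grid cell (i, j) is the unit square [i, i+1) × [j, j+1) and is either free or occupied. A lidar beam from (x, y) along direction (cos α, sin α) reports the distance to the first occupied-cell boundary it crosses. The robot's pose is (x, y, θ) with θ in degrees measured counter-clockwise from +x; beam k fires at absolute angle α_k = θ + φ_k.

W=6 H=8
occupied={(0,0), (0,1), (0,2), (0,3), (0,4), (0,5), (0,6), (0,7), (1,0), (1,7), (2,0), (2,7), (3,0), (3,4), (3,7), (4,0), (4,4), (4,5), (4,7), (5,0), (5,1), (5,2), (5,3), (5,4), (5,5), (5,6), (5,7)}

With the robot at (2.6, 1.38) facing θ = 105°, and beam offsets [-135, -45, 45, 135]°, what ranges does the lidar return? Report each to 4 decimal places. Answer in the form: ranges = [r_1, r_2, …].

ranges = [0.7600, 3.0253, 1.8475, 0.4388]

beam 1: φ=-135°, α=330°
  direction (0.8660, -0.5000); cell (2,1); t to first gridline: x 0.4619, y 0.7600 (then +1.1547 / +2.0000)
    (3,1) via x @ 0.4619
    (3,0) via y @ 0.7600  # hit
  → r_1 = 0.7600
beam 2: φ=-45°, α=60°
  direction (0.5000, 0.8660); cell (2,1); t to first gridline: x 0.8000, y 0.7159 (then +2.0000 / +1.1547)
    (2,2) via y @ 0.7159
    (3,2) via x @ 0.8000
    (3,3) via y @ 1.8706
    (4,3) via x @ 2.8000
    (4,4) via y @ 3.0253  # hit
  → r_2 = 3.0253
beam 3: φ=45°, α=150°
  direction (-0.8660, 0.5000); cell (2,1); t to first gridline: x 0.6928, y 1.2400 (then +1.1547 / +2.0000)
    (1,1) via x @ 0.6928
    (1,2) via y @ 1.2400
    (0,2) via x @ 1.8475  # hit
  → r_3 = 1.8475
beam 4: φ=135°, α=240°
  direction (-0.5000, -0.8660); cell (2,1); t to first gridline: x 1.2000, y 0.4388 (then +2.0000 / +1.1547)
    (2,0) via y @ 0.4388  # hit
  → r_4 = 0.4388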